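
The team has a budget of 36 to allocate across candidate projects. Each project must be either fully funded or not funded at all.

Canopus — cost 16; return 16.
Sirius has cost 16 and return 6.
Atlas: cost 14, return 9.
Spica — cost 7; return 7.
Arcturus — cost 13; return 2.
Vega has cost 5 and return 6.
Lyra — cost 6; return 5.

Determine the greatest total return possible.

34

Allowing fractional choices, the relaxed optimum would be about 35.3, but projects are indivisible.
Canopus + Atlas + Lyra: cost 16 + 14 + 6 = 36 ≤ 36, return 16 + 9 + 5 = 30.
Canopus + Spica + Vega + Lyra: cost 16 + 7 + 5 + 6 = 34 ≤ 36, return 16 + 7 + 6 + 5 = 34.
Canopus + Atlas + Vega: cost 16 + 14 + 5 = 35 ≤ 36, return 16 + 9 + 6 = 31.
Best is Canopus, Spica, Vega, and Lyra with total return 34.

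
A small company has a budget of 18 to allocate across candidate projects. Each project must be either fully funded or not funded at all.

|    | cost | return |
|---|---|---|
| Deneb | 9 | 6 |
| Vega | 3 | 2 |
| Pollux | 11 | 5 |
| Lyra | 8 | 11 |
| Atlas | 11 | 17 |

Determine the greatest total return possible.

Atlas: cost 11 ≤ 18, return 17.
Deneb + Lyra: cost 9 + 8 = 17 ≤ 18, return 6 + 11 = 17.
Vega + Atlas: cost 3 + 11 = 14 ≤ 18, return 2 + 17 = 19.
Best is Vega and Atlas with total return 19.

19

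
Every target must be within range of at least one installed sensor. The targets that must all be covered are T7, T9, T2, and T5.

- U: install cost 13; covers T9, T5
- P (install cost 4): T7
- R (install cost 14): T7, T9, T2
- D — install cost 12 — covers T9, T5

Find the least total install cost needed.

The greedy cost-per-new-target heuristic would pick P, D, and R for 30, but a cheaper cover exists.
Choose R and D: together they cover T7, T9, T2, T5 — every target.
Total install cost: 14 + 12 = 26.
No cover costs less than 26.

26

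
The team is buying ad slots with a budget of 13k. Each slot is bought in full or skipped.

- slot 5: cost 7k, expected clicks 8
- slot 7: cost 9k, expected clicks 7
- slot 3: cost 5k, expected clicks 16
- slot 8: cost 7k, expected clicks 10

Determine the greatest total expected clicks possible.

Allowing fractional choices, the relaxed optimum would be about 27.1, but ad slots are indivisible.
slot 5 + slot 3: cost 7 + 5 = 12 ≤ 13, expected clicks 8 + 16 = 24.
slot 3 + slot 8: cost 5 + 7 = 12 ≤ 13, expected clicks 16 + 10 = 26.
slot 3: cost 5 ≤ 13, expected clicks 16.
Best is slot 3 and slot 8 with total expected clicks 26.

26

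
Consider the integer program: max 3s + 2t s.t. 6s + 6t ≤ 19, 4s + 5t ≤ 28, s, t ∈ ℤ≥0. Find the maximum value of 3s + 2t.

(s,t)=(3,0): 6·3+6·0=18≤19, 4·3+5·0=12≤28, objective 9.
(s,t)=(2,1): 6·2+6·1=18≤19, 4·2+5·1=13≤28, objective 8.
(s,t)=(2,0): 6·2+6·0=12≤19, 4·2+5·0=8≤28, objective 6.
Maximum is 9 at (s,t)=(3,0).

9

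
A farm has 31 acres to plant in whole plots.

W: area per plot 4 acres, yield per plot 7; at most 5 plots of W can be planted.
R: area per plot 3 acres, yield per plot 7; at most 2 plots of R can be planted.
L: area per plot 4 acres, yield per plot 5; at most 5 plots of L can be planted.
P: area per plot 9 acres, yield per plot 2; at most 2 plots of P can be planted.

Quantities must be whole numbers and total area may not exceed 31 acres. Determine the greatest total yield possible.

R has the best ratio (7/3); taking only R gives at most 2×7 = 14 (stopped by the supply cap of 2).
Mixing does better — 5×W, 2×R, and 1×L: area 30 ≤ 31, yield 5·7 + 2·7 + 1·5 = 54.

54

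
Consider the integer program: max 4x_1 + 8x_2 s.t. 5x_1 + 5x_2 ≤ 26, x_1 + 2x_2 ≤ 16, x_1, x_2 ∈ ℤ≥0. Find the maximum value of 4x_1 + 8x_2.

40

(x_1,x_2)=(0,5) is feasible, giving 40.
(x_1,x_2)=(1,4) is feasible, giving 36.
The best lattice point is (0,5), giving 40.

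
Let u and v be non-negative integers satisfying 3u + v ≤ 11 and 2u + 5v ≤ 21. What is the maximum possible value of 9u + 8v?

43

Relaxing integrality, the LP optimum is 48.77 at (u,v) = (2.62, 3.15), which is not an integer point.
(u,v)=(3,2) is feasible, giving 43.
(u,v)=(2,3) is feasible, giving 42.
No feasible integer point exceeds 43.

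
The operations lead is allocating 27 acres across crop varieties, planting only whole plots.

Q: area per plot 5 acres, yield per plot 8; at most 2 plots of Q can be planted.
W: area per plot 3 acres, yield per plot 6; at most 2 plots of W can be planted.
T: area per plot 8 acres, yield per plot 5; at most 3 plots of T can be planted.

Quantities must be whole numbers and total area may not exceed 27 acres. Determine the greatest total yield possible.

W has the best ratio (6/3); taking only W gives at most 2×6 = 12 (stopped by the supply cap of 2).
Mixing does better — 2×Q, 2×W, and 1×T: area 24 ≤ 27, yield 2·8 + 2·6 + 1·5 = 33.

33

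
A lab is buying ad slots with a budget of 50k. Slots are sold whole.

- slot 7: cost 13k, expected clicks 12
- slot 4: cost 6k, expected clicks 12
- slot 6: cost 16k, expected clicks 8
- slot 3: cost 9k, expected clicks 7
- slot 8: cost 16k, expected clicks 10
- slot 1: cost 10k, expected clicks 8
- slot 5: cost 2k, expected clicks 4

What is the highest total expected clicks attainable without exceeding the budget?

Allowing fractional choices, the relaxed optimum would be about 49.2, but ad slots are indivisible.
slot 7 + slot 4 + slot 3 + slot 8 + slot 5: cost 13 + 6 + 9 + 16 + 2 = 46 ≤ 50, expected clicks 12 + 12 + 7 + 10 + 4 = 45.
slot 7 + slot 4 + slot 8 + slot 1 + slot 5: cost 13 + 6 + 16 + 10 + 2 = 47 ≤ 50, expected clicks 12 + 12 + 10 + 8 + 4 = 46.
Best is slot 7, slot 4, slot 8, slot 1, and slot 5 with total expected clicks 46.

46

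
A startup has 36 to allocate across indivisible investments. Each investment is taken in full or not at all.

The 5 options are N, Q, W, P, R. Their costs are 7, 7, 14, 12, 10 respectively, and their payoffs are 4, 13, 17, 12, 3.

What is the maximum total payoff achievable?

Take Q, W, and P: cost 7 + 14 + 12 = 33 ≤ 36, payoff 13 + 17 + 12 = 42.
No other feasible combination does better.

42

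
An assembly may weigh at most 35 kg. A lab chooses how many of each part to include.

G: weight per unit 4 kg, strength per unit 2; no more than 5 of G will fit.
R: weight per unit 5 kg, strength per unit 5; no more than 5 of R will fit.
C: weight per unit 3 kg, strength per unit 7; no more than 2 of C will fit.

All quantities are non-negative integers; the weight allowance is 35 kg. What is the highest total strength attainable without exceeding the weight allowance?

This is a bounded integer knapsack.
C has the best ratio (7/3); taking only C gives at most 2×7 = 14 (stopped by the supply cap of 2).
Mixing does better — 1×G, 5×R, and 2×C: weight 35 ≤ 35, strength 1·2 + 5·5 + 2·7 = 41.

41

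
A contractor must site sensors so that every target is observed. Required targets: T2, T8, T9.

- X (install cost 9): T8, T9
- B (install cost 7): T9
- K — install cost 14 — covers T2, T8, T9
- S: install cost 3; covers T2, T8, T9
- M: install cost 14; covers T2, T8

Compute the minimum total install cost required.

3

S alone covers T2, T8, T9 — every target.
Total install cost: 3.
No cover costs less than 3.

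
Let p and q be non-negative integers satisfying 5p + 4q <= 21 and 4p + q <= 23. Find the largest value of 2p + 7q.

(p,q)=(0,5): 5·0+4·5=20≤21, 4·0+1·5=5≤23, objective 35.
(p,q)=(1,4): 5·1+4·4=21≤21, 4·1+1·4=8≤23, objective 30.
(p,q)=(0,4): 5·0+4·4=16≤21, 4·0+1·4=4≤23, objective 28.
The best lattice point is (0,5), giving 35.

35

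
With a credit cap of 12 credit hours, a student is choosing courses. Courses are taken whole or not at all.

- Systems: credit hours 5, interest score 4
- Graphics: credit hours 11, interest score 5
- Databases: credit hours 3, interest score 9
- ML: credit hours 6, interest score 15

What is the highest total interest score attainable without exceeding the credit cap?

24

Allowing fractional choices, the relaxed optimum would be about 26.4, but courses are indivisible.
Systems + ML: credit hours 5 + 6 = 11 ≤ 12, interest score 4 + 15 = 19.
Databases + ML: credit hours 3 + 6 = 9 ≤ 12, interest score 9 + 15 = 24.
Best is Databases and ML with total interest score 24.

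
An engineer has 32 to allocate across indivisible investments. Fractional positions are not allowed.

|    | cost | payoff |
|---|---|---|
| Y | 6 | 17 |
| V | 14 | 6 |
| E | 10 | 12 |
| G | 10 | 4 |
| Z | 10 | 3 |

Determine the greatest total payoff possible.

Take Y, V, and E: cost 6 + 14 + 10 = 30 ≤ 32, payoff 17 + 6 + 12 = 35.
No other feasible combination does better.

35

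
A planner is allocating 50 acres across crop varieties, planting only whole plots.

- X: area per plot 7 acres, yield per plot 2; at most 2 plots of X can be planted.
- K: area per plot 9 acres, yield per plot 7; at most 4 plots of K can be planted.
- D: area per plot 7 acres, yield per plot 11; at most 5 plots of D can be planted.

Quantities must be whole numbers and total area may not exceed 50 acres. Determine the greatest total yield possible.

This is a bounded integer knapsack.
1×K and 5×D: area 44 ≤ 50, yield 1·7 + 5·11 = 62.
2×X and 5×D: area 49 ≤ 50, yield 2·2 + 5·11 = 59.
Best is 62.

62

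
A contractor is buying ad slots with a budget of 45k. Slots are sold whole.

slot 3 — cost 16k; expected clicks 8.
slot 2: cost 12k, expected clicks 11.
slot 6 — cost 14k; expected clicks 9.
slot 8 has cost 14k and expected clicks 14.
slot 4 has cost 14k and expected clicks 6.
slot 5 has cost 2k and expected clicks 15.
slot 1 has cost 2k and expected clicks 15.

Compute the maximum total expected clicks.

64

slot 2 + slot 8 + slot 4 + slot 5 + slot 1: cost 12 + 14 + 14 + 2 + 2 = 44 ≤ 45, expected clicks 11 + 14 + 6 + 15 + 15 = 61.
slot 2 + slot 6 + slot 4 + slot 5 + slot 1: cost 12 + 14 + 14 + 2 + 2 = 44 ≤ 45, expected clicks 11 + 9 + 6 + 15 + 15 = 56.
slot 2 + slot 6 + slot 8 + slot 5 + slot 1: cost 12 + 14 + 14 + 2 + 2 = 44 ≤ 45, expected clicks 11 + 9 + 14 + 15 + 15 = 64.
Best is slot 2, slot 6, slot 8, slot 5, and slot 1 with total expected clicks 64.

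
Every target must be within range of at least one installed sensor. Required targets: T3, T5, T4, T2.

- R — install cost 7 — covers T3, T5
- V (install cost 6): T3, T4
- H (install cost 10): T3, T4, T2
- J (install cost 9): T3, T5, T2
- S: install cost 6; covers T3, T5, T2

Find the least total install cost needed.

Choose V and S: together they cover T3, T5, T4, T2 — every target.
Total install cost: 6 + 6 = 12.
No cover costs less than 12.

12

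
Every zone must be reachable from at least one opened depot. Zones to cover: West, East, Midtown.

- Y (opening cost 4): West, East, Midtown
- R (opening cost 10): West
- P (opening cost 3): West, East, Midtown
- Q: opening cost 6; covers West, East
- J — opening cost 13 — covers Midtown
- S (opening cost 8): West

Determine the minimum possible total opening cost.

3

This is an integer covering problem.
P alone covers West, East, Midtown — every zone.
Total opening cost: 3.
No cover costs less than 3.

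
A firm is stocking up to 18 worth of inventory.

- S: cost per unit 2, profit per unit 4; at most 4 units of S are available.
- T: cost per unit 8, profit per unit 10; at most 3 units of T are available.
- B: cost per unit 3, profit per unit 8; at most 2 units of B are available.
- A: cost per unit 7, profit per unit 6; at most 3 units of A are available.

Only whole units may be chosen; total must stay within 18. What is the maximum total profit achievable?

B has the best ratio (8/3); taking only B gives at most 2×8 = 16 (stopped by the supply cap of 2).
Mixing does better — 2×S, 1×T, and 2×B: cost 18 ≤ 18, profit 2·4 + 1·10 + 2·8 = 34.

34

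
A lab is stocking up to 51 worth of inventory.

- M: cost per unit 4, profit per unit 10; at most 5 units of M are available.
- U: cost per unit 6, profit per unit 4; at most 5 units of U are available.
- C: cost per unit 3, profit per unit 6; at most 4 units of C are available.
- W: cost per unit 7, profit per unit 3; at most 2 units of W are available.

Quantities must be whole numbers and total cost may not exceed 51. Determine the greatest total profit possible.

This is a bounded integer knapsack.
M has the best ratio (10/4); taking only M gives at most 5×10 = 50 (stopped by the supply cap of 5).
Mixing does better — 5×M, 3×U, and 4×C: cost 50 ≤ 51, profit 5·10 + 3·4 + 4·6 = 86.

86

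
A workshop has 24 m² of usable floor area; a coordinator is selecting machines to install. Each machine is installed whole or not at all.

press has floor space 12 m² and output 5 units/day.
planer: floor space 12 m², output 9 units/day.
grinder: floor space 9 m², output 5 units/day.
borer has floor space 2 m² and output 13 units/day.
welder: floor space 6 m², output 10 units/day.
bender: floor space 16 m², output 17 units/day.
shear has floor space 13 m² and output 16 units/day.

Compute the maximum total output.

40

borer + welder + bender: floor space 2 + 6 + 16 = 24 ≤ 24, output 13 + 10 + 17 = 40.
borer + welder + shear: floor space 2 + 6 + 13 = 21 ≤ 24, output 13 + 10 + 16 = 39.
grinder + borer + shear: floor space 9 + 2 + 13 = 24 ≤ 24, output 5 + 13 + 16 = 34.
Best is borer, welder, and bender with total output 40.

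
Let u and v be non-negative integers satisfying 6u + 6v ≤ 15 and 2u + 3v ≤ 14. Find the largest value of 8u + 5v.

16

(u,v)=(2,0) is feasible, giving 16.
(u,v)=(1,1) is feasible, giving 13.
(u,v)=(1,0) is feasible, giving 8.
The best lattice point is (2,0), giving 16.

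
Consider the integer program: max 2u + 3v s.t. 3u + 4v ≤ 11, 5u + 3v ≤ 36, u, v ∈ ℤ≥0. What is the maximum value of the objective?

8

Relaxing integrality, the LP optimum is 8.25 at (u,v) = (0, 2.75), which is not an integer point.
(u,v)=(1,2): 3·1+4·2=11≤11, 5·1+3·2=11≤36, objective 8.
(u,v)=(2,1): 3·2+4·1=10≤11, 5·2+3·1=13≤36, objective 7.
(u,v)=(0,2): 3·0+4·2=8≤11, 5·0+3·2=6≤36, objective 6.
(u,v)=(1,1): 3·1+4·1=7≤11, 5·1+3·1=8≤36, objective 5.
No feasible integer point exceeds 8.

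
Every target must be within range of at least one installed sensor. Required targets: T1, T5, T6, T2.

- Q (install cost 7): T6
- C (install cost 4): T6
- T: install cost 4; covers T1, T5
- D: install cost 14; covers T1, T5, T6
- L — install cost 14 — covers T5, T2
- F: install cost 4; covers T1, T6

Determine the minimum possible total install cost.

18

The greedy cost-per-new-target heuristic would pick T, C, and L for 22, but a cheaper cover exists.
Choose L and F: together they cover T1, T5, T6, T2 — every target.
Total install cost: 14 + 4 = 18.
No cover costs less than 18.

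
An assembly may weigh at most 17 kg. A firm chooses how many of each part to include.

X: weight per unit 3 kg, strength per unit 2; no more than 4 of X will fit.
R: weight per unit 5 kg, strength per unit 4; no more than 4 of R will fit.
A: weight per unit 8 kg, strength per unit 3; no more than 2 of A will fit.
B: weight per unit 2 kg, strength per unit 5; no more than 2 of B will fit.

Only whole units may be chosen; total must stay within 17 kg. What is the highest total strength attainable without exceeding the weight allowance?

20

Take 1×X, 2×R, and 2×B: weight 17 ≤ 17, strength 1·2 + 2·4 + 2·5 = 20.
B has the best ratio (5/2) and is taken to its limit of 2; remaining capacity is filled optimally with the others.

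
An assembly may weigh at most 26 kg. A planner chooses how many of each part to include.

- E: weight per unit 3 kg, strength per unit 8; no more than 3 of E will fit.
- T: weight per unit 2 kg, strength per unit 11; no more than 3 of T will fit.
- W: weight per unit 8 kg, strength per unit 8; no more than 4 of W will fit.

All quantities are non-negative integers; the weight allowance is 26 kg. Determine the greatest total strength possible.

65

Take 3×E, 3×T, and 1×W: weight 23 ≤ 26, strength 3·8 + 3·11 + 1·8 = 65.
T has the best ratio (11/2) and is taken to its limit of 3; remaining capacity is filled optimally with the others.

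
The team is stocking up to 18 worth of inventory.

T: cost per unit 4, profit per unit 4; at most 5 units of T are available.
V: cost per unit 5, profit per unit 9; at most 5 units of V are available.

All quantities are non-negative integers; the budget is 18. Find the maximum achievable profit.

27

Take 3×V: cost 15 ≤ 18, profit 3·9 = 27.
No other integer combination yields more.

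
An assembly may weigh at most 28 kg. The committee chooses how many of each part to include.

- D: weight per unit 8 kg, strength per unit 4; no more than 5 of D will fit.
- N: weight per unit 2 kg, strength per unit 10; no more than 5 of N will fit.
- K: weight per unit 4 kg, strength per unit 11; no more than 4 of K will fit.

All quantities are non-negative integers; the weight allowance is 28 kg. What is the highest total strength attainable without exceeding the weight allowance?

94

N has the best ratio (10/2); taking only N gives at most 5×10 = 50 (stopped by the supply cap of 5).
Mixing does better — 5×N and 4×K: weight 26 ≤ 28, strength 5·10 + 4·11 = 94.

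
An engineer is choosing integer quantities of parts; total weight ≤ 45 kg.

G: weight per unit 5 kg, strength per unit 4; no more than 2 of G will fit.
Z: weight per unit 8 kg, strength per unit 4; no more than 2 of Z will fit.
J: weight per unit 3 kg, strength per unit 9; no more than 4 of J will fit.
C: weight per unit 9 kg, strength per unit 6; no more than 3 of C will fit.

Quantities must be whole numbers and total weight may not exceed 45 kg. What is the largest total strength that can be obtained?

58

J has the best ratio (9/3); taking only J gives at most 4×9 = 36 (stopped by the supply cap of 4).
Mixing does better — 1×G, 4×J, and 3×C: weight 44 ≤ 45, strength 1·4 + 4·9 + 3·6 = 58.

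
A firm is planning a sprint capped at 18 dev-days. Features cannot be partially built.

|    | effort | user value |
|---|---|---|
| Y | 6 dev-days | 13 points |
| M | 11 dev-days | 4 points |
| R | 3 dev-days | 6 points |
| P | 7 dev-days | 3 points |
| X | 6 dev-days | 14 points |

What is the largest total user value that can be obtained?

33

R + P + X: effort 3 + 7 + 6 = 16 ≤ 18, user value 6 + 3 + 14 = 23.
Y + X: effort 6 + 6 = 12 ≤ 18, user value 13 + 14 = 27.
Y + R + X: effort 6 + 3 + 6 = 15 ≤ 18, user value 13 + 6 + 14 = 33.
Best is Y, R, and X with total user value 33.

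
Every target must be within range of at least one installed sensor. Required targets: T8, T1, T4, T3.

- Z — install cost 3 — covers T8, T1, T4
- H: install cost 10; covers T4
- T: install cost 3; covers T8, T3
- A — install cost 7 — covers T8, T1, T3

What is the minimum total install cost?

6

Choose Z and T: together they cover T8, T1, T4, T3 — every target.
Total install cost: 3 + 3 = 6.
No cover costs less than 6.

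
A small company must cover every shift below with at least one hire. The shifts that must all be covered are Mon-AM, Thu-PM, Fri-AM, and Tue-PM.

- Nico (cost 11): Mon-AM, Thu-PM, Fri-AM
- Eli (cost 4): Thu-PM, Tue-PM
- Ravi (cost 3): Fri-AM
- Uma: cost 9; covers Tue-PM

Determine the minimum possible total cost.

Choose Nico and Eli: together they cover Mon-AM, Thu-PM, Fri-AM, Tue-PM — every shift.
Total cost: 11 + 4 = 15.

15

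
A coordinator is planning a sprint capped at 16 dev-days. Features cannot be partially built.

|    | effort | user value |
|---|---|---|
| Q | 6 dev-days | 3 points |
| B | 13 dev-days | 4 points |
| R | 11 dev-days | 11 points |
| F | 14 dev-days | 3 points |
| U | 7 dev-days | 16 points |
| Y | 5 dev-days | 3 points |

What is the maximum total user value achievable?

Allowing fractional choices, the relaxed optimum would be about 25.0, but features are indivisible.
Q + U: effort 6 + 7 = 13 ≤ 16, user value 3 + 16 = 19.
U + Y: effort 7 + 5 = 12 ≤ 16, user value 16 + 3 = 19.
The maximum user value is 19; one optimal choice is U and Y.

19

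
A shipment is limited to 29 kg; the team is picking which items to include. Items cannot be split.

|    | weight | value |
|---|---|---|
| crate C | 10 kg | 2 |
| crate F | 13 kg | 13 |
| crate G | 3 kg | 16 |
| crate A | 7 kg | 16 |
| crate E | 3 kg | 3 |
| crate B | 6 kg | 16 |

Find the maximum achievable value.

61

Take crate F, crate G, crate A, and crate B: weight 13 + 3 + 7 + 6 = 29 ≤ 29, value 13 + 16 + 16 + 16 = 61.
No other feasible combination does better.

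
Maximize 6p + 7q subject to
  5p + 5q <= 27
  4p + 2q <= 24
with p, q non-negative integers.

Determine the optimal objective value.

35

(p,q)=(0,5): 5·0+5·5=25≤27, 4·0+2·5=10≤24, objective 35.
(p,q)=(1,4): 5·1+5·4=25≤27, 4·1+2·4=12≤24, objective 34.
Maximum is 35 at (p,q)=(0,5).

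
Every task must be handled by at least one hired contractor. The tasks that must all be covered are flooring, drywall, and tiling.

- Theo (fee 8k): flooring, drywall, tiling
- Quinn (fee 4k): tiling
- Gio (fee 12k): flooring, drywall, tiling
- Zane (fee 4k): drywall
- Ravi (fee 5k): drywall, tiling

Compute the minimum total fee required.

The greedy cost-per-new-task heuristic would pick Ravi and Theo for 13, but a cheaper cover exists.
Theo alone covers flooring, drywall, tiling — every task.
Total fee: 8.
No cover costs less than 8.

8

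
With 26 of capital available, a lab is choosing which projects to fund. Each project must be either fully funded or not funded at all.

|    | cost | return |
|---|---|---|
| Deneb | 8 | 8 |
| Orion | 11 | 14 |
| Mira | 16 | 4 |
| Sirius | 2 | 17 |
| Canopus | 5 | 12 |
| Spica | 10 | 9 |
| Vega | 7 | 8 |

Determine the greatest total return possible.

51

This is an integer program with binary decision variables.
Take Orion, Sirius, Canopus, and Vega: cost 11 + 2 + 5 + 7 = 25 ≤ 26, return 14 + 17 + 12 + 8 = 51.
No feasible combination exceeds this.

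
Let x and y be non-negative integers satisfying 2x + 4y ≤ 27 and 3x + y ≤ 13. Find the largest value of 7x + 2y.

30

Relaxing integrality, the LP optimum is 30.33 at (x,y) = (4.33, 0), which is not an integer point.
(x,y)=(4,1): 2·4+4·1=12≤27, 3·4+1·1=13≤13, objective 30.
(x,y)=(4,0): 2·4+4·0=8≤27, 3·4+1·0=12≤13, objective 28.
(x,y)=(3,2): 2·3+4·2=14≤27, 3·3+1·2=11≤13, objective 25.
Maximum is 30 at (x,y)=(4,1).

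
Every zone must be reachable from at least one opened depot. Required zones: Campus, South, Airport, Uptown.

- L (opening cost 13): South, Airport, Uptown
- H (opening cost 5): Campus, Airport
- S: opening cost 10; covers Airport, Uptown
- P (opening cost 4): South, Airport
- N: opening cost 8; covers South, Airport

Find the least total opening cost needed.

18

Choose L and H: together they cover Campus, South, Airport, Uptown — every zone.
Total opening cost: 13 + 5 = 18.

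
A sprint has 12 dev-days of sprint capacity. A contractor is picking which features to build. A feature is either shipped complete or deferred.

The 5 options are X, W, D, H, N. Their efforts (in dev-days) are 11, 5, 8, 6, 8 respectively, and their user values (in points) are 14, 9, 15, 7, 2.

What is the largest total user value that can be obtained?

16

This is a 0-1 knapsack instance.
Take W and H: effort 5 + 6 = 11 ≤ 12, user value 9 + 7 = 16.
No other feasible combination does better.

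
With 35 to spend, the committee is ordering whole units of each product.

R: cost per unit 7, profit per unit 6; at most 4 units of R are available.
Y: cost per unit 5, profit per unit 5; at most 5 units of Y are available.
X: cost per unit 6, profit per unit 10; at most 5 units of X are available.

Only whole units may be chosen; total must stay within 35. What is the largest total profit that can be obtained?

X has the best ratio (10/6); taking only X gives at most 5×10 = 50 (stopped by the cost limit).
Mixing does better — 1×Y and 5×X: cost 35 ≤ 35, profit 1·5 + 5·10 = 55.

55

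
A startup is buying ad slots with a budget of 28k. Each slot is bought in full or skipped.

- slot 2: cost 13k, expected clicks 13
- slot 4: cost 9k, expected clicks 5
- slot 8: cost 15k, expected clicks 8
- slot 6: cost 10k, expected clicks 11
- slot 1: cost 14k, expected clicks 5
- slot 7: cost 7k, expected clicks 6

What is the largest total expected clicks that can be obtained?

Allowing fractional choices, the relaxed optimum would be about 28.3, but ad slots are indivisible.
slot 2 + slot 6: cost 13 + 10 = 23 ≤ 28, expected clicks 13 + 11 = 24.
slot 4 + slot 6 + slot 7: cost 9 + 10 + 7 = 26 ≤ 28, expected clicks 5 + 11 + 6 = 22.
slot 2 + slot 8: cost 13 + 15 = 28 ≤ 28, expected clicks 13 + 8 = 21.
Best is slot 2 and slot 6 with total expected clicks 24.

24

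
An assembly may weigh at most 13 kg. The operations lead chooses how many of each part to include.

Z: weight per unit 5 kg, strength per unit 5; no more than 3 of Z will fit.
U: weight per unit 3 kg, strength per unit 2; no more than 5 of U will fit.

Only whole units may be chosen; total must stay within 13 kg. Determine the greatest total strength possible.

12

Take 2×Z and 1×U: weight 13 ≤ 13, strength 2·5 + 1·2 = 12.
No other integer combination yields more.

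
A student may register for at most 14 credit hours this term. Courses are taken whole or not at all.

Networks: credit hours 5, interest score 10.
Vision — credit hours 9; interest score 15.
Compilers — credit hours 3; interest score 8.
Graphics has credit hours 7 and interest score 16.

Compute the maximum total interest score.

Networks + Graphics: credit hours 5 + 7 = 12 ≤ 14, interest score 10 + 16 = 26.
Networks + Vision: credit hours 5 + 9 = 14 ≤ 14, interest score 10 + 15 = 25.
Best is Networks and Graphics with total interest score 26.

26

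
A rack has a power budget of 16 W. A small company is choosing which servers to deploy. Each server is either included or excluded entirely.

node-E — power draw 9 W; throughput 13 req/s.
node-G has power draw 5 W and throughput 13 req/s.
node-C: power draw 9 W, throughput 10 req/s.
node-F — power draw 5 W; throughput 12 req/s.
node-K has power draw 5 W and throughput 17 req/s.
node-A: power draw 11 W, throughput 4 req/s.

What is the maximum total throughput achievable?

42

node-G + node-F + node-K: power draw 5 + 5 + 5 = 15 ≤ 16, throughput 13 + 12 + 17 = 42.
node-G + node-K: power draw 5 + 5 = 10 ≤ 16, throughput 13 + 17 = 30.
Best is node-G, node-F, and node-K with total throughput 42.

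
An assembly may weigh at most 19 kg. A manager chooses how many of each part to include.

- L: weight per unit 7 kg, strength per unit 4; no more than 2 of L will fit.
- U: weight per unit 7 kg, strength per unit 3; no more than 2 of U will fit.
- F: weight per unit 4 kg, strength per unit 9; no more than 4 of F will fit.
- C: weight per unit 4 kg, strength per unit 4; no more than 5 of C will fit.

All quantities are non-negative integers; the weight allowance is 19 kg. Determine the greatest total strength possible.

36

F has the best ratio (9/4); taking only F gives at most 4×9 = 36 (stopped by the weight limit).
Optimal: 4×F: weight 16 ≤ 19, strength 4·9 = 36.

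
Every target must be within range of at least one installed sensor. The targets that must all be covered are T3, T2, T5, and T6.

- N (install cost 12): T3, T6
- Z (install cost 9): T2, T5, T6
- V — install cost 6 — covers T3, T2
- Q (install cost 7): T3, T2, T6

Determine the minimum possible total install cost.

15

The greedy cost-per-new-target heuristic would pick Q and Z for 16, but a cheaper cover exists.
Choose Z and V: together they cover T3, T2, T5, T6 — every target.
Total install cost: 9 + 6 = 15.
No cover costs less than 15.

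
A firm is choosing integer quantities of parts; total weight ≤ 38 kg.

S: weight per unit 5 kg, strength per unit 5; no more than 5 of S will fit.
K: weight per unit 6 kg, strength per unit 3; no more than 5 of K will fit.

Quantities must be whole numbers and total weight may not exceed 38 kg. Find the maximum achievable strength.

31

This is a bounded integer knapsack.
4×S and 3×K: weight 38 ≤ 38, strength 4·5 + 3·3 = 29.
5×S and 2×K: weight 37 ≤ 38, strength 5·5 + 2·3 = 31.
Best is 31.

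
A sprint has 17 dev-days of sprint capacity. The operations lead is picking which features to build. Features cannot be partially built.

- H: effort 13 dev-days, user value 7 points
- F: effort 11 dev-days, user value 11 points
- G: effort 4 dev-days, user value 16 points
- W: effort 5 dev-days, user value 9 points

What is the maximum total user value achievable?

27

Allowing fractional choices, the relaxed optimum would be about 33.0, but features are indivisible.
G + W: effort 4 + 5 = 9 ≤ 17, user value 16 + 9 = 25.
F + G: effort 11 + 4 = 15 ≤ 17, user value 11 + 16 = 27.
H + G: effort 13 + 4 = 17 ≤ 17, user value 7 + 16 = 23.
Best is F and G with total user value 27.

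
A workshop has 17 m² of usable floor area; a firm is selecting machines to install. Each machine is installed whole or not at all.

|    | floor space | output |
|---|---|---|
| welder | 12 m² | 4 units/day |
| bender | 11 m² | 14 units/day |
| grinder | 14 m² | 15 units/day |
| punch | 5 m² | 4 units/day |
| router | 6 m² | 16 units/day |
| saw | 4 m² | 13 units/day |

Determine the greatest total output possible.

33

This is a 0-1 knapsack instance.
punch + router + saw: floor space 5 + 6 + 4 = 15 ≤ 17, output 4 + 16 + 13 = 33.
router + saw: floor space 6 + 4 = 10 ≤ 17, output 16 + 13 = 29.
bender + router: floor space 11 + 6 = 17 ≤ 17, output 14 + 16 = 30.
Best is punch, router, and saw with total output 33.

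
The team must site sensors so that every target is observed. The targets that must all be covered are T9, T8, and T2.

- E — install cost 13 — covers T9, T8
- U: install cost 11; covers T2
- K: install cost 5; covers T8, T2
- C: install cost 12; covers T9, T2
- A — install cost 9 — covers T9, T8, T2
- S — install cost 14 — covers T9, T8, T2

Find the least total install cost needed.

9

This is a weighted set-cover instance.
A alone covers T9, T8, T2 — every target.
Total install cost: 9.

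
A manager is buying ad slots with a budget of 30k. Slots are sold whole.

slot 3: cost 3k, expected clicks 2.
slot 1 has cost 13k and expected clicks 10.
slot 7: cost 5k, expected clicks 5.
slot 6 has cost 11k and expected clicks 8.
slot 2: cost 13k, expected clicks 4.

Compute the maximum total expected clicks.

23

This is an integer program with binary decision variables.
Allowing fractional choices, the relaxed optimum would be about 23.7, but ad slots are indivisible.
slot 3 + slot 1 + slot 6: cost 3 + 13 + 11 = 27 ≤ 30, expected clicks 2 + 10 + 8 = 20.
slot 1 + slot 7 + slot 6: cost 13 + 5 + 11 = 29 ≤ 30, expected clicks 10 + 5 + 8 = 23.
Best is slot 1, slot 7, and slot 6 with total expected clicks 23.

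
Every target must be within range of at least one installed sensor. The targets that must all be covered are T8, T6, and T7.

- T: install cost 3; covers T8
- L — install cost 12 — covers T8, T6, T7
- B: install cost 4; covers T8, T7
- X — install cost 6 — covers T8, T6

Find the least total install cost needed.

This is a weighted set-cover instance.
Choose B and X: together they cover T8, T6, T7 — every target.
Total install cost: 4 + 6 = 10.
No cover costs less than 10.

10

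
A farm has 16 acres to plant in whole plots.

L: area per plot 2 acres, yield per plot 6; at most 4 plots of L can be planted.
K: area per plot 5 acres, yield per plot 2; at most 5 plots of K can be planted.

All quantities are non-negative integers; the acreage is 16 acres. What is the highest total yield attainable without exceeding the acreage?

This is a bounded integer knapsack.
4×L and 1×K: area 13 ≤ 16, yield 4·6 + 1·2 = 26.
4×L: area 8 ≤ 16, yield 4·6 = 24.
Best is 26.

26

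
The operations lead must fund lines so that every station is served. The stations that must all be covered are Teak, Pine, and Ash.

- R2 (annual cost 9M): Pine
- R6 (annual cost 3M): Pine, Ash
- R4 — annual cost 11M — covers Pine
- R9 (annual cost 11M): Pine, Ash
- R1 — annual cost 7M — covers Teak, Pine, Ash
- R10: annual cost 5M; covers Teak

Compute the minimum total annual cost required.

7

R1 alone covers Teak, Pine, Ash — every station.
Total annual cost: 7.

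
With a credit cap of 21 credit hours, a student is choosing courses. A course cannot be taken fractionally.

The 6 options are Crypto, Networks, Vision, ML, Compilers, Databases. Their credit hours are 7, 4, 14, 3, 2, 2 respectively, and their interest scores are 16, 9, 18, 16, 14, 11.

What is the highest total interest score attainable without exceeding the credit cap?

Take Crypto, Networks, ML, Compilers, and Databases: credit hours 7 + 4 + 3 + 2 + 2 = 18 ≤ 21, interest score 16 + 9 + 16 + 14 + 11 = 66.
No other feasible combination does better.

66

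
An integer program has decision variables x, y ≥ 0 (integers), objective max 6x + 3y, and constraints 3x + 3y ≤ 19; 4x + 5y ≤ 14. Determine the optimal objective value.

Relaxing integrality, the LP optimum is 21.00 at (x,y) = (3.5, 0), which is not an integer point.
(x,y)=(3,0): 3·3+3·0=9≤19, 4·3+5·0=12≤14, objective 18.
(x,y)=(2,1): 3·2+3·1=9≤19, 4·2+5·1=13≤14, objective 15.
(x,y)=(2,0): 3·2+3·0=6≤19, 4·2+5·0=8≤14, objective 12.
No feasible integer point exceeds 18.

18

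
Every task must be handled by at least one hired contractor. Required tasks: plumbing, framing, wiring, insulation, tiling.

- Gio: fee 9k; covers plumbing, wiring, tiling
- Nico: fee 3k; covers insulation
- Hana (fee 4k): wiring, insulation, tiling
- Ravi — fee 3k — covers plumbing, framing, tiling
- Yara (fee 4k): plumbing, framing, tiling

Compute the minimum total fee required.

7

Choose Hana and Ravi: together they cover plumbing, framing, wiring, insulation, tiling — every task.
Total fee: 4 + 3 = 7.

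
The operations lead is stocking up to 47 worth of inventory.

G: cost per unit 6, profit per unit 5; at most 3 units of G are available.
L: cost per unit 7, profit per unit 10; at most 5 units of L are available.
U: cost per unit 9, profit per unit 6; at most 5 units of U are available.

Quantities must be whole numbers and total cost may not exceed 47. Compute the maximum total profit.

L has the best ratio (10/7); taking only L gives at most 5×10 = 50 (stopped by the supply cap of 5).
Mixing does better — 2×G and 5×L: cost 47 ≤ 47, profit 2·5 + 5·10 = 60.

60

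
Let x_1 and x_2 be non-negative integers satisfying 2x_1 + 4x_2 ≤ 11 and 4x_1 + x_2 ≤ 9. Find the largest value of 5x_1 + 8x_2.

Relaxing integrality, the LP optimum is 23.79 at (x_1,x_2) = (1.79, 1.86), which is not an integer point.
(x_1,x_2)=(1,2) is feasible, giving 21.
(x_1,x_2)=(2,1) is feasible, giving 18.
(x_1,x_2)=(0,2) is feasible, giving 16.
Maximum is 21 at (x_1,x_2)=(1,2).

21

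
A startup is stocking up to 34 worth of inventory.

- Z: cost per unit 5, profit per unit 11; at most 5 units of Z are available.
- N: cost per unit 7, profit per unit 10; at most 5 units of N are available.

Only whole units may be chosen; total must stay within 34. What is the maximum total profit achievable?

65

Z has the best ratio (11/5); taking only Z gives at most 5×11 = 55 (stopped by the supply cap of 5).
Mixing does better — 5×Z and 1×N: cost 32 ≤ 34, profit 5·11 + 1·10 = 65.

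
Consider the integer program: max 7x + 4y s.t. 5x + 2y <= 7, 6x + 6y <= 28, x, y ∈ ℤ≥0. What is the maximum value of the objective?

The continuous relaxation peaks at (0, 3.5) with value 14.00; rounding to a feasible lattice point costs some objective.
(x,y)=(0,3): 5·0+2·3=6≤7, 6·0+6·3=18≤28, objective 12.
(x,y)=(0,2): 5·0+2·2=4≤7, 6·0+6·2=12≤28, objective 8.
The best lattice point is (0,3), giving 12.

12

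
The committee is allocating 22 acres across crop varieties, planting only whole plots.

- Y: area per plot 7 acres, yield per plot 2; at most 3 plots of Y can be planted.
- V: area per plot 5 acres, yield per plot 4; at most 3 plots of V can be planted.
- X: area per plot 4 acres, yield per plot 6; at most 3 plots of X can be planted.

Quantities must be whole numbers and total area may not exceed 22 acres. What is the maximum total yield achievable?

26

1×V and 3×X: area 17 ≤ 22, yield 1·4 + 3·6 = 22.
2×V and 3×X: area 22 ≤ 22, yield 2·4 + 3·6 = 26.
Best is 26.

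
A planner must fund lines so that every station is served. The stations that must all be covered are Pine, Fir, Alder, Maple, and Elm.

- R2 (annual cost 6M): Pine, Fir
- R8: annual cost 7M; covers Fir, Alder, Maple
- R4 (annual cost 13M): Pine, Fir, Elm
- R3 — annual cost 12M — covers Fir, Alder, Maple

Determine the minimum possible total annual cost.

20

The greedy cost-per-new-station heuristic would pick R8, R2, and R4 for 26, but a cheaper cover exists.
Choose R8 and R4: together they cover Pine, Fir, Alder, Maple, Elm — every station.
Total annual cost: 7 + 13 = 20.
No cover costs less than 20.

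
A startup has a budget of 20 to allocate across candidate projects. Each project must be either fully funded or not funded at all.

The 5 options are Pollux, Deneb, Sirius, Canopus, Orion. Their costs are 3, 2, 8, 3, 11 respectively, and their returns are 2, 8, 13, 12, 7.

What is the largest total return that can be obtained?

35

Allowing fractional choices, the relaxed optimum would be about 37.5, but projects are indivisible.
Pollux + Deneb + Sirius + Canopus: cost 3 + 2 + 8 + 3 = 16 ≤ 20, return 2 + 8 + 13 + 12 = 35.
Pollux + Deneb + Canopus + Orion: cost 3 + 2 + 3 + 11 = 19 ≤ 20, return 2 + 8 + 12 + 7 = 29.
Deneb + Sirius + Canopus: cost 2 + 8 + 3 = 13 ≤ 20, return 8 + 13 + 12 = 33.
Best is Pollux, Deneb, Sirius, and Canopus with total return 35.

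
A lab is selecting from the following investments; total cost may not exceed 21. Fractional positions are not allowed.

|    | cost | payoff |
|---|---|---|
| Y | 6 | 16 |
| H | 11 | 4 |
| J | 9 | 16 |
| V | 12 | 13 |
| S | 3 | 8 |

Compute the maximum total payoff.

40

Allowing fractional choices, the relaxed optimum would be about 43.2, but investments are indivisible.
Y + J + S: cost 6 + 9 + 3 = 18 ≤ 21, payoff 16 + 16 + 8 = 40.
Y + V + S: cost 6 + 12 + 3 = 21 ≤ 21, payoff 16 + 13 + 8 = 37.
Best is Y, J, and S with total payoff 40.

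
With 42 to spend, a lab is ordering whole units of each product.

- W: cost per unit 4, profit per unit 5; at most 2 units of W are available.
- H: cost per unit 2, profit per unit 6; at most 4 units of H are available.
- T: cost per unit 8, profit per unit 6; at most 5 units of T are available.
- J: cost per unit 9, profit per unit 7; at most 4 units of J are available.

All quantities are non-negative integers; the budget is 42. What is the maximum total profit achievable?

This is a bounded integer knapsack.
Take 2×W, 4×H, 1×T, and 2×J: cost 42 ≤ 42, profit 2·5 + 4·6 + 1·6 + 2·7 = 54.
H has the best ratio (6/2) and is taken to its limit of 4; remaining capacity is filled optimally with the others.

54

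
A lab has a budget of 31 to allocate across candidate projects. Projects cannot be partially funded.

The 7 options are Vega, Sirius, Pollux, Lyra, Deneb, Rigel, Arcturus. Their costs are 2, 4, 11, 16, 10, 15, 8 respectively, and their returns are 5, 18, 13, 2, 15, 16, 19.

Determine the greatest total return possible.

Vega + Sirius + Pollux + Arcturus: cost 2 + 4 + 11 + 8 = 25 ≤ 31, return 5 + 18 + 13 + 19 = 55.
Vega + Sirius + Rigel + Arcturus: cost 2 + 4 + 15 + 8 = 29 ≤ 31, return 5 + 18 + 16 + 19 = 58.
Vega + Sirius + Deneb + Arcturus: cost 2 + 4 + 10 + 8 = 24 ≤ 31, return 5 + 18 + 15 + 19 = 57.
Best is Vega, Sirius, Rigel, and Arcturus with total return 58.

58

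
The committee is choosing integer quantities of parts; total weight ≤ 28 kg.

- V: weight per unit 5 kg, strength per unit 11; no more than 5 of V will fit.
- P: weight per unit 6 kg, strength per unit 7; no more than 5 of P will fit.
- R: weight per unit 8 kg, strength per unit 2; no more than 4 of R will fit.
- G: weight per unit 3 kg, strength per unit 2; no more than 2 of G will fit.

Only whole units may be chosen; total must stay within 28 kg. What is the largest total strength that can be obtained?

57

This is a bounded integer knapsack.
V has the best ratio (11/5); taking only V gives at most 5×11 = 55 (stopped by the weight limit).
Mixing does better — 5×V and 1×G: weight 28 ≤ 28, strength 5·11 + 1·2 = 57.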